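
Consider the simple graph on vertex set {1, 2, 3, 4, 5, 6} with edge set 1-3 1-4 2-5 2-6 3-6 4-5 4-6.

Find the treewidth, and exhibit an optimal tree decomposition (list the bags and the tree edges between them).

Every bag has size at most 3, so the width is 3 − 1 = 2 and tw(G) ≤ 2. Since 3–1–4–6–3 is a cycle in G, G is not acyclic. Forests are exactly the graphs of treewidth ≤ 1, so tw(G) ≥ 2. Therefore the treewidth is 2.

Treewidth 2.
One such decomposition:
Bags: B1 = {1, 3, 6}  B2 = {1, 4, 6}  B3 = {2, 4, 6}  B4 = {2, 4, 5}
Tree: B1–B2, B2–B3, B3–B4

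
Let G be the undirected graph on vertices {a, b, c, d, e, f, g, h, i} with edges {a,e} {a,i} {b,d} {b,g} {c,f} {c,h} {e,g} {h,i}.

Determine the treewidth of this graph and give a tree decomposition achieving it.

Treewidth 1.
One optimal decomposition is:
Bags: B1 = {c, f}  B2 = {c, h}  B3 = {h, i}  B4 = {a, i}  B5 = {a, e}  B6 = {e, g}  B7 = {b, g}  B8 = {b, d}
Tree: B1–B2, B2–B3, B3–B4, B4–B5, B5–B6, B6–B7, B7–B8

The largest bag has 2 vertices, giving width 1; this decomposition certifies tw(G) ≤ 1. G has an edge, so its treewidth is at least 1. Combining the bounds, tw(G) = 1.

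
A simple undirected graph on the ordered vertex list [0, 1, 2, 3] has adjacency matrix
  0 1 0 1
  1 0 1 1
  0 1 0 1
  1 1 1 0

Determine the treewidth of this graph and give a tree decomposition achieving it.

Treewidth 2.
One such decomposition:
Bags: B1 = {0, 1, 3}  B2 = {1, 2, 3}
Tree: B1–B2

The largest bag has 3 vertices, giving width 2; this decomposition certifies tw(G) ≤ 2. For the lower bound, the 3 vertices {0, 1, 3} are pairwise adjacent, and any tree decomposition puts a clique entirely inside one bag — forcing width ≥ 2. Combining the bounds, tw(G) = 2.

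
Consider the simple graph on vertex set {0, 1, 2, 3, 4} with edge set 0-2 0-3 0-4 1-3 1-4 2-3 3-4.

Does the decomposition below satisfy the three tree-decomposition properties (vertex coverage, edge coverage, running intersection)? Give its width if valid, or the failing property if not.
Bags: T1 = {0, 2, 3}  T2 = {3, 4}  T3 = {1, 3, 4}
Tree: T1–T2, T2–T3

A tree decomposition must satisfy three properties: every vertex lies in some bag; for every edge, both endpoints lie together in some bag; and for every vertex, the bags containing it form a connected subtree. Here edge (0,4) lies in no bag, so the decomposition is invalid.

No — edge (0,4) lies in no bag.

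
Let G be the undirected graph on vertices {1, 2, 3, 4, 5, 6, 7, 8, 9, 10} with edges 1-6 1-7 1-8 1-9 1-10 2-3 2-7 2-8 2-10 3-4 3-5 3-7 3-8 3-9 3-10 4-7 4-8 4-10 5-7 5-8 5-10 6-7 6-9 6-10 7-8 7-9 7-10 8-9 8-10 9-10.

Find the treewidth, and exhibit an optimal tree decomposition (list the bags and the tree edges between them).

The largest bag has 5 vertices, giving width 4; this decomposition certifies tw(G) ≤ 4. Conversely, {1, 7, 8, 9, 10} is a clique of size 5, and the vertices of any clique must share a bag in every tree decomposition; so some bag has ≥ 5 vertices and tw(G) ≥ 4. Hence tw(G) = 4 exactly.

Treewidth 4.
Bags: B1 = {1, 7, 8, 9, 10}  B2 = {1, 6, 7, 9, 10}  B3 = {3, 7, 8, 9, 10}  B4 = {3, 5, 7, 8, 10}  B5 = {2, 3, 7, 8, 10}  B6 = {3, 4, 7, 8, 10}
Tree: B1–B2, B1–B3, B3–B4, B4–B5, B5–B6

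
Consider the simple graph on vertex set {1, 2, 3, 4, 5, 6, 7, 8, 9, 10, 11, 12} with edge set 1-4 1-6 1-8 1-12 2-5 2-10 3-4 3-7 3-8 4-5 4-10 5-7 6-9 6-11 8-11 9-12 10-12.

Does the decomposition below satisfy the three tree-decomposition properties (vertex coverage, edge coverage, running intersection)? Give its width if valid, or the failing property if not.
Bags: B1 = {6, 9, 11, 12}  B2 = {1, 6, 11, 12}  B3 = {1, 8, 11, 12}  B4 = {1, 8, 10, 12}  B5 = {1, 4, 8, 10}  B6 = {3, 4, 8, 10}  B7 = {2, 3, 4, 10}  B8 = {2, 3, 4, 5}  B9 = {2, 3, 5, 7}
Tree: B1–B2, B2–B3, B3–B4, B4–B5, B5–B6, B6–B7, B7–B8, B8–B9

Yes; width 3.

Checking the three conditions: (i) the bags cover all of {1, 2, 3, 4, 5, 6, 7, 8, 9, 10, 11, 12}; (ii) for each edge, some bag contains both endpoints; (iii) the bags containing any fixed vertex form a subtree. All hold, so the decomposition is valid with width 4 − 1 = 3.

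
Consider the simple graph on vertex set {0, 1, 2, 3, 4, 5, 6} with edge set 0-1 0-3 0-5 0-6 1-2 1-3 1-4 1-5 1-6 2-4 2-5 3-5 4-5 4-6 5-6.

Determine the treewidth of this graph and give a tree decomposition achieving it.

The largest bag has 4 vertices, giving width 3; this decomposition certifies tw(G) ≤ 3. For the lower bound, the 4 vertices {0, 1, 3, 5} are pairwise adjacent, and any tree decomposition puts a clique entirely inside one bag — forcing width ≥ 3. The upper and lower bounds meet at 3, so that is the treewidth.

Treewidth 3.
One such decomposition:
Bags: B1 = {0, 1, 5, 6}  B2 = {1, 4, 5, 6}  B3 = {0, 1, 3, 5}  B4 = {1, 2, 4, 5}
Tree: B1–B2, B1–B3, B2–B4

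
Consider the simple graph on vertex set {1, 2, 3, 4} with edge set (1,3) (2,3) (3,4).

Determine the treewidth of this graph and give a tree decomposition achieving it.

The largest bag has 2 vertices, giving width 1; this decomposition certifies tw(G) ≤ 1. Since G has at least one edge (e.g. 3–1), it is not an edgeless graph, so tw(G) ≥ 1. Hence tw(G) = 1 exactly.

Treewidth 1.
One optimal decomposition is:
Bags: B1 = {1, 3}  B2 = {3, 4}  B3 = {2, 3}
Tree: B1–B2, B2–B3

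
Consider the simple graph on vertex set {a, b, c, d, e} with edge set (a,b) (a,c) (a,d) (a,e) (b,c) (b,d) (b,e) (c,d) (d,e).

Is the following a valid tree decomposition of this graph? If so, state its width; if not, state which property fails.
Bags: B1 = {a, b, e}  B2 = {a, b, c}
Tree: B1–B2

No — vertex d appears in no bag.

A tree decomposition must satisfy three properties: every vertex lies in some bag; for every edge, both endpoints lie together in some bag; and for every vertex, the bags containing it form a connected subtree. Here vertex d appears in no bag, so the decomposition is invalid.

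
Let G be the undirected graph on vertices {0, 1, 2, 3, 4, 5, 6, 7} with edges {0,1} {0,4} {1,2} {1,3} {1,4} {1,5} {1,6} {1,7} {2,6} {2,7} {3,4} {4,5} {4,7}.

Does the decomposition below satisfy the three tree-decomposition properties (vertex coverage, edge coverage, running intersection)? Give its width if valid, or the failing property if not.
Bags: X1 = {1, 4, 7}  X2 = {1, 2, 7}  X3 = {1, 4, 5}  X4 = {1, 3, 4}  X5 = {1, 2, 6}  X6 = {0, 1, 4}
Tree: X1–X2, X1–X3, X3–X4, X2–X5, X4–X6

Yes; width 2.

Every vertex of G appears in some bag (union = {0, 1, 2, 3, 4, 5, 6, 7}); every edge is covered by a bag; and for each vertex v the set of bags containing v is connected in the bag tree. The decomposition is therefore valid. The largest bag has 3 vertices, so the width is 2.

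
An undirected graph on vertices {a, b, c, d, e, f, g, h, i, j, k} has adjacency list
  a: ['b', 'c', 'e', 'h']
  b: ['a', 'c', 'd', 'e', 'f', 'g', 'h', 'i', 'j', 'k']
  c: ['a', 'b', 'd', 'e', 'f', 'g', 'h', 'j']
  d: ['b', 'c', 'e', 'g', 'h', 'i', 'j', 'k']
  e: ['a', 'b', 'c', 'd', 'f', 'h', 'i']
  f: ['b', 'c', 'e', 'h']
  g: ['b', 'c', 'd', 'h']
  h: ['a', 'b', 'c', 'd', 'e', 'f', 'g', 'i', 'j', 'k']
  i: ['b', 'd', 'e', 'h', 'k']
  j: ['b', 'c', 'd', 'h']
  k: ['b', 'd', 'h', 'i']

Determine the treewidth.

A width-4 tree decomposition is:
Bags: B1 = {b, d, e, h, i}  B2 = {b, c, d, e, h}  B3 = {b, c, d, g, h}  B4 = {a, b, c, e, h}  B5 = {b, c, d, h, j}  B6 = {b, c, e, f, h}  B7 = {b, d, h, i, k}
Tree: B1–B2, B2–B3, B2–B4, B3–B5, B2–B6, B1–B7
Each bag holds 5 vertices, so the decomposition has width 4, which upper-bounds the treewidth. Conversely, {b, c, d, g, h} is a clique of size 5, and the vertices of any clique must share a bag in every tree decomposition; so some bag has ≥ 5 vertices and tw(G) ≥ 4. The upper and lower bounds meet at 4, so that is the treewidth.

4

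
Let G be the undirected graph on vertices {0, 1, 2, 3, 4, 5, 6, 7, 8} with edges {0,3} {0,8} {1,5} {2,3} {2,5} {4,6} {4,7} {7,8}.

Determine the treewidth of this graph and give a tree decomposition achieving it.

Each bag holds 2 vertices, so the decomposition has width 1, which upper-bounds the treewidth. Any graph with an edge has treewidth ≥ 1, and G has the edge 1–5. Therefore the treewidth is 1.

Treewidth 1.
Bags: B1 = {1, 5}  B2 = {2, 5}  B3 = {2, 3}  B4 = {0, 3}  B5 = {0, 8}  B6 = {7, 8}  B7 = {4, 7}  B8 = {4, 6}
Tree: B1–B2, B2–B3, B3–B4, B4–B5, B5–B6, B6–B7, B7–B8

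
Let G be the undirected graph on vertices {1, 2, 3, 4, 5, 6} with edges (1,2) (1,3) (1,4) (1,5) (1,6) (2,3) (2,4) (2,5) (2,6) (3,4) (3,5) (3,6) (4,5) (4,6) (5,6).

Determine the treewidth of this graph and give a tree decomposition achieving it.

Treewidth 5.
One such decomposition:
Bags: B1 = {1, 2, 3, 4, 5, 6}
Tree: (single bag)

With just one bag of size 6, the width is 6 − 1 = 5, so tw(G) ≤ 5. Conversely, {1, 2, 3, 4, 5, 6} is a clique of size 6, and the vertices of any clique must share a bag in every tree decomposition; so some bag has ≥ 6 vertices and tw(G) ≥ 5. Hence tw(G) = 5 exactly.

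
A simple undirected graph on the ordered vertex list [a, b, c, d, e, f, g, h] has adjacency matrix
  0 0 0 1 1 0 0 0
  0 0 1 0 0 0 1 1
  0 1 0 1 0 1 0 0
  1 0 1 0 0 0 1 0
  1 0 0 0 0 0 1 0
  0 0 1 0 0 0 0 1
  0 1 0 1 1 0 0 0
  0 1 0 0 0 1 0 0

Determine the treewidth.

A width-2 tree decomposition is:
Bags: B1 = {a, d, e}  B2 = {d, e, g}  B3 = {c, d, g}  B4 = {b, c, g}  B5 = {b, c, f}  B6 = {b, f, h}
Tree: B1–B2, B2–B3, B3–B4, B4–B5, B5–B6
Each bag holds 3 vertices, so the decomposition has width 2, which upper-bounds the treewidth. Since a–e–g–d–a is a cycle in G, G is not acyclic. Forests are exactly the graphs of treewidth ≤ 1, so tw(G) ≥ 2. Combining the bounds, tw(G) = 2.

2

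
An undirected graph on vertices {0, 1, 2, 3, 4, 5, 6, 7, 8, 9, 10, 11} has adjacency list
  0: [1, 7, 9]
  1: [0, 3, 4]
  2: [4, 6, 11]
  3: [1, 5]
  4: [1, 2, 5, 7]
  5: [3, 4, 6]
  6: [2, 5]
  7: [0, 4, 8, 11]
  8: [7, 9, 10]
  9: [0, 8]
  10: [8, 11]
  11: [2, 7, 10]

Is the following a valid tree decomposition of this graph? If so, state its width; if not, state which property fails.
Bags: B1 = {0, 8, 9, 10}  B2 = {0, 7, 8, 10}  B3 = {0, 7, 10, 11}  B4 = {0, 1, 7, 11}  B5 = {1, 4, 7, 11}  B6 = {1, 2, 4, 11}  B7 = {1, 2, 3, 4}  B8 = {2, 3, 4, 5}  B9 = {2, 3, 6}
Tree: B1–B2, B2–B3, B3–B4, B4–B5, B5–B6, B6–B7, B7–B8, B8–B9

No — edge (5,6) lies in no bag.

A tree decomposition must satisfy three properties: every vertex lies in some bag; for every edge, both endpoints lie together in some bag; and for every vertex, the bags containing it form a connected subtree. Here edge (5,6) lies in no bag, so the decomposition is invalid.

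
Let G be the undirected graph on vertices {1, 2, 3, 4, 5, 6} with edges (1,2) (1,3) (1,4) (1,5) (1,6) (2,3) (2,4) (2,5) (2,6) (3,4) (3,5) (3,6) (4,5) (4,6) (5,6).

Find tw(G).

A width-5 tree decomposition is:
Bags: B1 = {1, 2, 3, 4, 5, 6}
Tree: (single bag)
With just one bag of size 6, the width is 6 − 1 = 5, so tw(G) ≤ 5. On the other hand G contains the 6-clique {1, 2, 3, 4, 5, 6}. A clique must lie in a single bag of any decomposition, so no decomposition can have width below 5. Therefore the treewidth is 5.

5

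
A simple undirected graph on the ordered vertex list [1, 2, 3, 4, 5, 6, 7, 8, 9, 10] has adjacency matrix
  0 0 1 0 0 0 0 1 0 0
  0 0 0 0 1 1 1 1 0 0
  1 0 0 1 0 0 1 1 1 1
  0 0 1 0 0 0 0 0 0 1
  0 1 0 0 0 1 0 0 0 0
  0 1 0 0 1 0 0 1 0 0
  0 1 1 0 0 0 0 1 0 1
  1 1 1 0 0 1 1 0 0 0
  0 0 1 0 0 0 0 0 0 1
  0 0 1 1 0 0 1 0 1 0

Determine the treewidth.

A width-2 tree decomposition is:
Bags: B1 = {1, 3, 8}  B2 = {3, 7, 8}  B3 = {3, 7, 10}  B4 = {3, 4, 10}  B5 = {2, 7, 8}  B6 = {2, 6, 8}  B7 = {3, 9, 10}  B8 = {2, 5, 6}
Tree: B1–B2, B2–B3, B3–B4, B2–B5, B5–B6, B4–B7, B6–B8
Every bag has size at most 3, so the width is 3 − 1 = 2 and tw(G) ≤ 2. For the lower bound, the 3 vertices {2, 6, 8} are pairwise adjacent, and any tree decomposition puts a clique entirely inside one bag — forcing width ≥ 2. Therefore the treewidth is 2.

2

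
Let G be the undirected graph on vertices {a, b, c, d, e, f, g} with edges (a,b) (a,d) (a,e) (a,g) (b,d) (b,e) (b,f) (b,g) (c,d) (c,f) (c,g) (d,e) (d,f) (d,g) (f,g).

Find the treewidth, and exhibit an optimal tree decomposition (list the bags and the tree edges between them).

Treewidth 3.
One such decomposition:
Bags: B1 = {c, d, f, g}  B2 = {b, d, f, g}  B3 = {a, b, d, g}  B4 = {a, b, d, e}
Tree: B1–B2, B2–B3, B3–B4

Each bag holds 4 vertices, so the decomposition has width 3, which upper-bounds the treewidth. For the lower bound, the 4 vertices {c, d, f, g} are pairwise adjacent, and any tree decomposition puts a clique entirely inside one bag — forcing width ≥ 3. Hence tw(G) = 3 exactly.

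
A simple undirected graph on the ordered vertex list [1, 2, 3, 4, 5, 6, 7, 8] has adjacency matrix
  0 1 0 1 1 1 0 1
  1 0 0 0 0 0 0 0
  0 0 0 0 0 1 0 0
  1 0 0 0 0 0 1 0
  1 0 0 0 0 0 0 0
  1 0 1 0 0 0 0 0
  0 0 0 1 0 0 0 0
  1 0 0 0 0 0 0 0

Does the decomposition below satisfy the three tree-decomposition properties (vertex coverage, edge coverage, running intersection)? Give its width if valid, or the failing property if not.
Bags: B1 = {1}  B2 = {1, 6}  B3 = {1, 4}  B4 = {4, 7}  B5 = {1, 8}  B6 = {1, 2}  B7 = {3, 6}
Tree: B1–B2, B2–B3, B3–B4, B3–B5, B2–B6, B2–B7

No — vertex 5 appears in no bag.

A tree decomposition must satisfy three properties: every vertex lies in some bag; for every edge, both endpoints lie together in some bag; and for every vertex, the bags containing it form a connected subtree. Here vertex 5 appears in no bag, so the decomposition is invalid.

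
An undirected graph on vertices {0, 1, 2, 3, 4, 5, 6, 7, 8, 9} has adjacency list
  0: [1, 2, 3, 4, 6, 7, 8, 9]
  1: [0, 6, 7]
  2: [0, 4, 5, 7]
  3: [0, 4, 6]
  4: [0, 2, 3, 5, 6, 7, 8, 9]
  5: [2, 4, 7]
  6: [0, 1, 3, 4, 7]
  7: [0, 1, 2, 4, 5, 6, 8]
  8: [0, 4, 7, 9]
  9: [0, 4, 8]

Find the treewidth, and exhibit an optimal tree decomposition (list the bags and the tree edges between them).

Each bag holds 4 vertices, so the decomposition has width 3, which upper-bounds the treewidth. On the other hand G contains the 4-clique {0, 1, 6, 7}. A clique must lie in a single bag of any decomposition, so no decomposition can have width below 3. Combining the bounds, tw(G) = 3.

Treewidth 3.
One optimal decomposition is:
Bags: B1 = {0, 3, 4, 6}  B2 = {0, 4, 6, 7}  B3 = {0, 2, 4, 7}  B4 = {0, 4, 7, 8}  B5 = {0, 4, 8, 9}  B6 = {0, 1, 6, 7}  B7 = {2, 4, 5, 7}
Tree: B1–B2, B2–B3, B3–B4, B4–B5, B2–B6, B3–B7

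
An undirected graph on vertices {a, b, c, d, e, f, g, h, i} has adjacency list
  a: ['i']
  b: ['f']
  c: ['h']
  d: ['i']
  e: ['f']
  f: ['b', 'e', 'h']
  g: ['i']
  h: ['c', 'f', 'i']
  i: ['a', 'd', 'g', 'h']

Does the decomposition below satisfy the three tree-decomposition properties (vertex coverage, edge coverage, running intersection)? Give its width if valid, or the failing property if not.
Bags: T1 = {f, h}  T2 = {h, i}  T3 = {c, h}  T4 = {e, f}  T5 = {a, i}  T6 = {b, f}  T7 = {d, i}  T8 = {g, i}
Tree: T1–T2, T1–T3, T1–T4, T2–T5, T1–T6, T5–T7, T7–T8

Checking the three conditions: (i) the bags cover all of {a, b, c, d, e, f, g, h, i}; (ii) for each edge, some bag contains both endpoints; (iii) the bags containing any fixed vertex form a subtree. All hold, so the decomposition is valid with width 2 − 1 = 1.

Yes; width 1.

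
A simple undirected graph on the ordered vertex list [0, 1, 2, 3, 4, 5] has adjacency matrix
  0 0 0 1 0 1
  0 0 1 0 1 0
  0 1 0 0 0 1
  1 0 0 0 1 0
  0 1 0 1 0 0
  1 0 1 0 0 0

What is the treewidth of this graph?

A width-2 tree decomposition is:
Bags: B1 = {0, 3, 5}  B2 = {2, 3, 5}  B3 = {1, 2, 3}  B4 = {1, 3, 4}
Tree: B1–B2, B2–B3, B3–B4
Every bag has size at most 3, so the width is 3 − 1 = 2 and tw(G) ≤ 2. Since 3–0–5–2–1–4–3 is a cycle in G, G is not acyclic. Forests are exactly the graphs of treewidth ≤ 1, so tw(G) ≥ 2. Combining the bounds, tw(G) = 2.

2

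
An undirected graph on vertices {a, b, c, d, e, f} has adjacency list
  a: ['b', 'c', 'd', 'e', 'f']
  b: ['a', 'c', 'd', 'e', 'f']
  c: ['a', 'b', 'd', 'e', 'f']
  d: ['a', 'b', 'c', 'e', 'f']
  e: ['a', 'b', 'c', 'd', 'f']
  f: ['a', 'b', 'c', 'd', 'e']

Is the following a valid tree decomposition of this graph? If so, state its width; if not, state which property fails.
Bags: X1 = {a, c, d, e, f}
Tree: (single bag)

A tree decomposition must satisfy three properties: every vertex lies in some bag; for every edge, both endpoints lie together in some bag; and for every vertex, the bags containing it form a connected subtree. Here vertex b appears in no bag, so the decomposition is invalid.

No — vertex b appears in no bag.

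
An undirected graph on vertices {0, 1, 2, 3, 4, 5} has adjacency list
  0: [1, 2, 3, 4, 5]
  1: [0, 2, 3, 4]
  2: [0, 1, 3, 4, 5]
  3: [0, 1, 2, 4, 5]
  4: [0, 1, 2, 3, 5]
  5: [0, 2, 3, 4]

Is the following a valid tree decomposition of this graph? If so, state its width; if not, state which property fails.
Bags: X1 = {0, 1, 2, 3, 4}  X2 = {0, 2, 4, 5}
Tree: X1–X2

No — edge (3,5) lies in no bag.

A tree decomposition must satisfy three properties: every vertex lies in some bag; for every edge, both endpoints lie together in some bag; and for every vertex, the bags containing it form a connected subtree. Here edge (3,5) lies in no bag, so the decomposition is invalid.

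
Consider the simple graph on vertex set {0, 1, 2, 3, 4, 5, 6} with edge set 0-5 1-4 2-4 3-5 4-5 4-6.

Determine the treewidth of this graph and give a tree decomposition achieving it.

The largest bag has 2 vertices, giving width 1; this decomposition certifies tw(G) ≤ 1. Since G has at least one edge (e.g. 1–4), it is not an edgeless graph, so tw(G) ≥ 1. Hence tw(G) = 1 exactly.

Treewidth 1.
One such decomposition:
Bags: B1 = {1, 4}  B2 = {4, 5}  B3 = {0, 5}  B4 = {2, 4}  B5 = {4, 6}  B6 = {3, 5}
Tree: B1–B2, B2–B3, B2–B4, B2–B5, B2–B6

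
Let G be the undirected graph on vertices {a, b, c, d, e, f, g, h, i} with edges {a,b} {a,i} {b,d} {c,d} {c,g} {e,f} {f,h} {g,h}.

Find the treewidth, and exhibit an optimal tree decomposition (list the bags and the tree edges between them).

Each bag holds 2 vertices, so the decomposition has width 1, which upper-bounds the treewidth. Any graph with an edge has treewidth ≥ 1, and G has the edge e–f. Therefore the treewidth is 1.

Treewidth 1.
Bags: B1 = {e, f}  B2 = {f, h}  B3 = {g, h}  B4 = {c, g}  B5 = {c, d}  B6 = {b, d}  B7 = {a, b}  B8 = {a, i}
Tree: B1–B2, B2–B3, B3–B4, B4–B5, B5–B6, B6–B7, B7–B8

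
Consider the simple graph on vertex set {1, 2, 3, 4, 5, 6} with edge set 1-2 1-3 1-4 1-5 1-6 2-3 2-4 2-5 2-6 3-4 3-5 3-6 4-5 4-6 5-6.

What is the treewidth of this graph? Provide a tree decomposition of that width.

Treewidth 5.
Bags: B1 = {1, 2, 3, 4, 5, 6}
Tree: (single bag)

With just one bag of size 6, the width is 6 − 1 = 5, so tw(G) ≤ 5. On the other hand G contains the 6-clique {1, 2, 3, 4, 5, 6}. A clique must lie in a single bag of any decomposition, so no decomposition can have width below 5. Hence tw(G) = 5 exactly.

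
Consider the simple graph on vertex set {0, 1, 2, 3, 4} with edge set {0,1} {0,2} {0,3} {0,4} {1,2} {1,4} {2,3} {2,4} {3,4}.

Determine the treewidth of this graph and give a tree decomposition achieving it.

Treewidth 3.
One optimal decomposition is:
Bags: B1 = {0, 1, 2, 4}  B2 = {0, 2, 3, 4}
Tree: B1–B2

The largest bag has 4 vertices, giving width 3; this decomposition certifies tw(G) ≤ 3. Conversely, {0, 1, 2, 4} is a clique of size 4, and the vertices of any clique must share a bag in every tree decomposition; so some bag has ≥ 4 vertices and tw(G) ≥ 3. The upper and lower bounds meet at 3, so that is the treewidth.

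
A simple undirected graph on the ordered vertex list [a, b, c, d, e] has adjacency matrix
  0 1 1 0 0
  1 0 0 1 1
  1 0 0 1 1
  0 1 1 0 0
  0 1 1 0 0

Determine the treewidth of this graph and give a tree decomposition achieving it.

Treewidth 2.
Bags: B1 = {b, c, e}  B2 = {b, c, d}  B3 = {a, b, c}
Tree: B1–B2, B2–B3

Every bag has size at most 3, so the width is 3 − 1 = 2 and tw(G) ≤ 2. The edges e–b–d–c–e form a cycle, so G is not a tree and its treewidth is at least 2. Hence tw(G) = 2 exactly.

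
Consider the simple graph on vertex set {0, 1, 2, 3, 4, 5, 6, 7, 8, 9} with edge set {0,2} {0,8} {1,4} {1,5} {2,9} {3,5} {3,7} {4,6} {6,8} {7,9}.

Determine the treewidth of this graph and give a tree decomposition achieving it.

Treewidth 2.
One such decomposition:
Bags: B1 = {1, 4, 5}  B2 = {3, 4, 5}  B3 = {3, 4, 7}  B4 = {4, 7, 9}  B5 = {2, 4, 9}  B6 = {0, 2, 4}  B7 = {0, 4, 8}  B8 = {4, 6, 8}
Tree: B1–B2, B2–B3, B3–B4, B4–B5, B5–B6, B6–B7, B7–B8

Every bag has size at most 3, so the width is 3 − 1 = 2 and tw(G) ≤ 2. Since 4–1–5–3–7–9–2–0–8–6–4 is a cycle in G, G is not acyclic. Forests are exactly the graphs of treewidth ≤ 1, so tw(G) ≥ 2. Combining the bounds, tw(G) = 2.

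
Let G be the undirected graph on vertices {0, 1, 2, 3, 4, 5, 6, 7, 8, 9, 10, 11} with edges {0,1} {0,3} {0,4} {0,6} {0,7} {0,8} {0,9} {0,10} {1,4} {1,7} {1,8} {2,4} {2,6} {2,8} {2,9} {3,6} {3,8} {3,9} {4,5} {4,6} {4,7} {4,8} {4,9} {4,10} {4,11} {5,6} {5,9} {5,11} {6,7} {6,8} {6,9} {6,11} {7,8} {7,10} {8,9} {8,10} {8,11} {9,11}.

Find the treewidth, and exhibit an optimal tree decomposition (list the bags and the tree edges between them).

Treewidth 4.
One such decomposition:
Bags: B1 = {4, 6, 8, 9, 11}  B2 = {0, 4, 6, 8, 9}  B3 = {4, 5, 6, 9, 11}  B4 = {0, 3, 6, 8, 9}  B5 = {0, 4, 6, 7, 8}  B6 = {0, 4, 7, 8, 10}  B7 = {2, 4, 6, 8, 9}  B8 = {0, 1, 4, 7, 8}
Tree: B1–B2, B1–B3, B2–B4, B2–B5, B5–B6, B1–B7, B6–B8

Each bag holds 5 vertices, so the decomposition has width 4, which upper-bounds the treewidth. Conversely, {0, 3, 6, 8, 9} is a clique of size 5, and the vertices of any clique must share a bag in every tree decomposition; so some bag has ≥ 5 vertices and tw(G) ≥ 4. Combining the bounds, tw(G) = 4.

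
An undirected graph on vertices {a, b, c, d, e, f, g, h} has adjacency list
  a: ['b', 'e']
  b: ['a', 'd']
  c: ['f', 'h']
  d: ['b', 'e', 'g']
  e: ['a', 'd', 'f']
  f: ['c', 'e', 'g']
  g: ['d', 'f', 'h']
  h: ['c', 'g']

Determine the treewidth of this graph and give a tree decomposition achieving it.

Treewidth 2.
One such decomposition:
Bags: B1 = {a, b, d}  B2 = {a, d, e}  B3 = {d, e, g}  B4 = {e, f, g}  B5 = {f, g, h}  B6 = {c, f, h}
Tree: B1–B2, B2–B3, B3–B4, B4–B5, B5–B6

Every bag has size at most 3, so the width is 3 − 1 = 2 and tw(G) ≤ 2. The edges b–a–e–d–b form a cycle, so G is not a tree and its treewidth is at least 2. Hence tw(G) = 2 exactly.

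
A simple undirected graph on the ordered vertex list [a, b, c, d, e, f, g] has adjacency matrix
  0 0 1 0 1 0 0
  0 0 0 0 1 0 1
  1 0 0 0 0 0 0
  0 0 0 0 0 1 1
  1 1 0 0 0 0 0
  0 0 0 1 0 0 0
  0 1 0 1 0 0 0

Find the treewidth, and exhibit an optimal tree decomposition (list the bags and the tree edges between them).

Every bag has size at most 2, so the width is 2 − 1 = 1 and tw(G) ≤ 1. Since G has at least one edge (e.g. f–d), it is not an edgeless graph, so tw(G) ≥ 1. The upper and lower bounds meet at 1, so that is the treewidth.

Treewidth 1.
One optimal decomposition is:
Bags: B1 = {d, f}  B2 = {d, g}  B3 = {b, g}  B4 = {b, e}  B5 = {a, e}  B6 = {a, c}
Tree: B1–B2, B2–B3, B3–B4, B4–B5, B5–B6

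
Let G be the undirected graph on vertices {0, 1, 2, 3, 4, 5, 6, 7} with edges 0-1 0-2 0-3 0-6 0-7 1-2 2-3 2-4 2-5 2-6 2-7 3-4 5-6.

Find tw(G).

2

A width-2 tree decomposition is:
Bags: B1 = {0, 1, 2}  B2 = {0, 2, 3}  B3 = {0, 2, 6}  B4 = {0, 2, 7}  B5 = {2, 5, 6}  B6 = {2, 3, 4}
Tree: B1–B2, B1–B3, B1–B4, B3–B5, B2–B6
Every bag has size at most 3, so the width is 3 − 1 = 2 and tw(G) ≤ 2. On the other hand G contains the 3-clique {0, 1, 2}. A clique must lie in a single bag of any decomposition, so no decomposition can have width below 2. Combining the bounds, tw(G) = 2.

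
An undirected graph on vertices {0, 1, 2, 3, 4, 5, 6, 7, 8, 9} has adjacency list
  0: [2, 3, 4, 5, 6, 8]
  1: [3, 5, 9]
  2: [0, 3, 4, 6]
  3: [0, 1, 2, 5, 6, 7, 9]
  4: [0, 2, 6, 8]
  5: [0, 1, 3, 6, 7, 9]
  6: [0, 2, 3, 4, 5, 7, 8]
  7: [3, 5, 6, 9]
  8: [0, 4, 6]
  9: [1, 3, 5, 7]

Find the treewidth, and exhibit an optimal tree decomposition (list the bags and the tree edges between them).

Treewidth 3.
One optimal decomposition is:
Bags: B1 = {0, 2, 3, 6}  B2 = {0, 2, 4, 6}  B3 = {0, 3, 5, 6}  B4 = {0, 4, 6, 8}  B5 = {3, 5, 6, 7}  B6 = {3, 5, 7, 9}  B7 = {1, 3, 5, 9}
Tree: B1–B2, B1–B3, B2–B4, B3–B5, B5–B6, B6–B7

Each bag holds 4 vertices, so the decomposition has width 3, which upper-bounds the treewidth. For the lower bound, the 4 vertices {0, 4, 6, 8} are pairwise adjacent, and any tree decomposition puts a clique entirely inside one bag — forcing width ≥ 3. Combining the bounds, tw(G) = 3.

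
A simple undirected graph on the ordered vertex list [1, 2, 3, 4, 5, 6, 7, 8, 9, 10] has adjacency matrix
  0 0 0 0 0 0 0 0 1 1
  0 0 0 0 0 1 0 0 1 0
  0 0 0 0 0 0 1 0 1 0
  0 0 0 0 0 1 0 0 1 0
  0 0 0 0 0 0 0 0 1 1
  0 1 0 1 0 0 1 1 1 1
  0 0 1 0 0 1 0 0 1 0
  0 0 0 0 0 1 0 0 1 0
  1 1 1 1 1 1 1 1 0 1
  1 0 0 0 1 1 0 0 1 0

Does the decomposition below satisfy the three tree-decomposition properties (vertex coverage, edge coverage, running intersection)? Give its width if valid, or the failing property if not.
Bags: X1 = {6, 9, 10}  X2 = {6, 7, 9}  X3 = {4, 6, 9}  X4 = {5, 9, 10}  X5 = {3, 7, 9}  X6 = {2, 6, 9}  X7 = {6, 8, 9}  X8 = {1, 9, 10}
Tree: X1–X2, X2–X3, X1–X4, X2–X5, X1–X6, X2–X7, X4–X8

Checking the three conditions: (i) the bags cover all of {1, 2, 3, 4, 5, 6, 7, 8, 9, 10}; (ii) for each edge, some bag contains both endpoints; (iii) the bags containing any fixed vertex form a subtree. All hold, so the decomposition is valid with width 3 − 1 = 2.

Yes; width 2.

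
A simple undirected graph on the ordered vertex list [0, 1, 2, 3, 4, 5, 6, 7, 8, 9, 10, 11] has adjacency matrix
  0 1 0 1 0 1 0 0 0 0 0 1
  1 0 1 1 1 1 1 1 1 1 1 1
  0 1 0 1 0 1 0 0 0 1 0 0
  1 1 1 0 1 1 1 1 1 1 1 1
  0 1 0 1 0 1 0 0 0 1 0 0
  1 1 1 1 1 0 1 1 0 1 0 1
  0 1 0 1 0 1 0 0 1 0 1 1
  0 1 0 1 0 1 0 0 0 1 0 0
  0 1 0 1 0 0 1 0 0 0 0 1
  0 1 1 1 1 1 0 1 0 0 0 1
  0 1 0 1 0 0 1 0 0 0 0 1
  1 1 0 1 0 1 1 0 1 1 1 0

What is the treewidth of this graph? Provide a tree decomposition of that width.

Treewidth 4.
One such decomposition:
Bags: B1 = {1, 3, 5, 9, 11}  B2 = {1, 3, 5, 7, 9}  B3 = {1, 3, 5, 6, 11}  B4 = {1, 3, 6, 8, 11}  B5 = {1, 2, 3, 5, 9}  B6 = {0, 1, 3, 5, 11}  B7 = {1, 3, 6, 10, 11}  B8 = {1, 3, 4, 5, 9}
Tree: B1–B2, B1–B3, B3–B4, B1–B5, B1–B6, B3–B7, B1–B8

Each bag holds 5 vertices, so the decomposition has width 4, which upper-bounds the treewidth. For the lower bound, the 5 vertices {1, 3, 6, 8, 11} are pairwise adjacent, and any tree decomposition puts a clique entirely inside one bag — forcing width ≥ 4. Hence tw(G) = 4 exactly.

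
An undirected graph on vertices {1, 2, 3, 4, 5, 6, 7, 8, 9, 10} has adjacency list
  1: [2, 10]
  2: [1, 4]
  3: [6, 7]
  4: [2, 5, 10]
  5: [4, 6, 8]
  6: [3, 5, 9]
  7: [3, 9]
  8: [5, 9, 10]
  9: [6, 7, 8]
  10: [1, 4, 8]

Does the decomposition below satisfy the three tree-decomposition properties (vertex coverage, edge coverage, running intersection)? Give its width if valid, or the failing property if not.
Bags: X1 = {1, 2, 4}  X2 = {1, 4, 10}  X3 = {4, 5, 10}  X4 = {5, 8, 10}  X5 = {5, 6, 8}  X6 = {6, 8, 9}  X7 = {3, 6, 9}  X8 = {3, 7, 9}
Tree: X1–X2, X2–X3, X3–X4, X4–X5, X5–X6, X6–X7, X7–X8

Checking the three conditions: (i) the bags cover all of {1, 2, 3, 4, 5, 6, 7, 8, 9, 10}; (ii) for each edge, some bag contains both endpoints; (iii) the bags containing any fixed vertex form a subtree. All hold, so the decomposition is valid with width 3 − 1 = 2.

Yes; width 2.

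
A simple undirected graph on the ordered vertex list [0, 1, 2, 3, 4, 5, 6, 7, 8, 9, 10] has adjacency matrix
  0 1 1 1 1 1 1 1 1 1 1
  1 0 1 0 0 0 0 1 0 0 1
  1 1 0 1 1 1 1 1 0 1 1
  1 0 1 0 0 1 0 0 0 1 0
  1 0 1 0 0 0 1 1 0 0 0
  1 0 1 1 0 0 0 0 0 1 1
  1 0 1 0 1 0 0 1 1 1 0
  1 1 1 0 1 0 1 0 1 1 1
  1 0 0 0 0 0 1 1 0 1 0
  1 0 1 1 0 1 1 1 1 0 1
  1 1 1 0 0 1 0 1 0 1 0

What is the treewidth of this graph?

A width-4 tree decomposition is:
Bags: B1 = {0, 2, 7, 9, 10}  B2 = {0, 2, 5, 9, 10}  B3 = {0, 2, 6, 7, 9}  B4 = {0, 1, 2, 7, 10}  B5 = {0, 2, 3, 5, 9}  B6 = {0, 6, 7, 8, 9}  B7 = {0, 2, 4, 6, 7}
Tree: B1–B2, B1–B3, B1–B4, B2–B5, B3–B6, B3–B7
Each bag holds 5 vertices, so the decomposition has width 4, which upper-bounds the treewidth. For the lower bound, the 5 vertices {0, 6, 7, 8, 9} are pairwise adjacent, and any tree decomposition puts a clique entirely inside one bag — forcing width ≥ 4. The upper and lower bounds meet at 4, so that is the treewidth.

4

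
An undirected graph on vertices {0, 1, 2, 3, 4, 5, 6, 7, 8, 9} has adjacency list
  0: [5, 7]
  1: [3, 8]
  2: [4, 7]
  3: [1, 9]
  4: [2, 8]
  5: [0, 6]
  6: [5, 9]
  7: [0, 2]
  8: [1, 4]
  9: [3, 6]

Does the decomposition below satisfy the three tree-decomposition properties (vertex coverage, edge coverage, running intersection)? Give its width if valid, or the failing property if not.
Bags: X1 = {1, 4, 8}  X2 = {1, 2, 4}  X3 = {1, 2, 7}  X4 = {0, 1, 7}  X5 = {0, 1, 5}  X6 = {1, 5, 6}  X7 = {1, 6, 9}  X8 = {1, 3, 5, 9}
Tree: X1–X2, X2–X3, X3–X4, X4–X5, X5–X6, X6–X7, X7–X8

No — bags containing vertex 5 are not connected in the tree.

A tree decomposition must satisfy three properties: every vertex lies in some bag; for every edge, both endpoints lie together in some bag; and for every vertex, the bags containing it form a connected subtree. Here bags containing vertex 5 are not connected in the tree, so the decomposition is invalid.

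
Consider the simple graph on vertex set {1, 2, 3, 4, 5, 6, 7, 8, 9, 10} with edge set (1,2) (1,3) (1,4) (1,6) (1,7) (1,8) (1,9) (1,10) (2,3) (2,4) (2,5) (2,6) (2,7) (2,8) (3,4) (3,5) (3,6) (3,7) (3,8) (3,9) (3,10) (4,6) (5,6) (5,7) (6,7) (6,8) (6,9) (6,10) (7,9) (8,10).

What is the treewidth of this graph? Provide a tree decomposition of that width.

Treewidth 4.
One such decomposition:
Bags: B1 = {1, 2, 3, 4, 6}  B2 = {1, 2, 3, 6, 7}  B3 = {1, 2, 3, 6, 8}  B4 = {2, 3, 5, 6, 7}  B5 = {1, 3, 6, 7, 9}  B6 = {1, 3, 6, 8, 10}
Tree: B1–B2, B1–B3, B2–B4, B2–B5, B3–B6

Each bag holds 5 vertices, so the decomposition has width 4, which upper-bounds the treewidth. For the lower bound, the 5 vertices {1, 3, 6, 7, 9} are pairwise adjacent, and any tree decomposition puts a clique entirely inside one bag — forcing width ≥ 4. The upper and lower bounds meet at 4, so that is the treewidth.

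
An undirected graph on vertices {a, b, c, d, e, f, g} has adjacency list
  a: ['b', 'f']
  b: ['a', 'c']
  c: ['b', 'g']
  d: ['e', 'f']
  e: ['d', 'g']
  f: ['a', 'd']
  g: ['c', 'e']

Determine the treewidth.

2

A width-2 tree decomposition is:
Bags: B1 = {d, e, f}  B2 = {e, f, g}  B3 = {c, f, g}  B4 = {b, c, f}  B5 = {a, b, f}
Tree: B1–B2, B2–B3, B3–B4, B4–B5
Every bag has size at most 3, so the width is 3 − 1 = 2 and tw(G) ≤ 2. For the lower bound, G contains the cycle f–d–e–g–c–b–a–f, so G is not a forest; only forests have treewidth ≤ 1, hence tw(G) ≥ 2. Combining the bounds, tw(G) = 2.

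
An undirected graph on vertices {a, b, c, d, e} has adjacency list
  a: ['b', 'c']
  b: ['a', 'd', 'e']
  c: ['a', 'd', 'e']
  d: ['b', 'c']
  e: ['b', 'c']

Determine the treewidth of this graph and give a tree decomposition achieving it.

Treewidth 2.
One optimal decomposition is:
Bags: B1 = {b, c, e}  B2 = {a, b, c}  B3 = {b, c, d}
Tree: B1–B2, B2–B3

Each bag holds 3 vertices, so the decomposition has width 2, which upper-bounds the treewidth. For the lower bound, G contains the cycle e–c–a–b–e, so G is not a forest; only forests have treewidth ≤ 1, hence tw(G) ≥ 2. Combining the bounds, tw(G) = 2.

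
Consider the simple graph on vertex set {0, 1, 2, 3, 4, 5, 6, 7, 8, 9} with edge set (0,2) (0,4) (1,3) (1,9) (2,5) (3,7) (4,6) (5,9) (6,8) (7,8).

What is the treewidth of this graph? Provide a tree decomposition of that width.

The largest bag has 3 vertices, giving width 2; this decomposition certifies tw(G) ≤ 2. The edges 5–9–1–3–7–8–6–4–0–2–5 form a cycle, so G is not a tree and its treewidth is at least 2. Therefore the treewidth is 2.

Treewidth 2.
One such decomposition:
Bags: B1 = {1, 5, 9}  B2 = {1, 3, 5}  B3 = {3, 5, 7}  B4 = {5, 7, 8}  B5 = {5, 6, 8}  B6 = {4, 5, 6}  B7 = {0, 4, 5}  B8 = {0, 2, 5}
Tree: B1–B2, B2–B3, B3–B4, B4–B5, B5–B6, B6–B7, B7–B8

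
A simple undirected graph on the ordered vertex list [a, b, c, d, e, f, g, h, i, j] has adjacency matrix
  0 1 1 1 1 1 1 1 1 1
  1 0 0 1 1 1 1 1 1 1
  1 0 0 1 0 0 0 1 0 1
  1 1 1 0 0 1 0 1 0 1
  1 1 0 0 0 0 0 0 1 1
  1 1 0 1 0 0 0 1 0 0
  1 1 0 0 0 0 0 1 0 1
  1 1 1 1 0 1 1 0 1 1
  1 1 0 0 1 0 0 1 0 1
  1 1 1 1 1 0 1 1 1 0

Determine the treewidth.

A width-4 tree decomposition is:
Bags: B1 = {a, b, d, h, j}  B2 = {a, b, h, i, j}  B3 = {a, b, g, h, j}  B4 = {a, b, e, i, j}  B5 = {a, c, d, h, j}  B6 = {a, b, d, f, h}
Tree: B1–B2, B2–B3, B2–B4, B1–B5, B1–B6
Each bag holds 5 vertices, so the decomposition has width 4, which upper-bounds the treewidth. For the lower bound, the 5 vertices {a, b, e, i, j} are pairwise adjacent, and any tree decomposition puts a clique entirely inside one bag — forcing width ≥ 4. Hence tw(G) = 4 exactly.

4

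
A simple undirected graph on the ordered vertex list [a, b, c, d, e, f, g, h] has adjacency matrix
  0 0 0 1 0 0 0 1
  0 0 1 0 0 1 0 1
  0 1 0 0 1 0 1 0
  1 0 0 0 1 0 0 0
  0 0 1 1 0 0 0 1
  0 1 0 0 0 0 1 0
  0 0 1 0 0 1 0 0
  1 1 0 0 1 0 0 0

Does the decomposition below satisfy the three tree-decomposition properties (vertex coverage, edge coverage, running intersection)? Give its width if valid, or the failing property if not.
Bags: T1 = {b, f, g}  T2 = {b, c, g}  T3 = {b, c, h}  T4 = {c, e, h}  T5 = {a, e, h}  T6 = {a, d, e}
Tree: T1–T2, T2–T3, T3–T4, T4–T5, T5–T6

Yes; width 2.

Vertex coverage: the bags together contain {a, b, c, d, e, f, g, h}, the full vertex set. Edge coverage: each edge of G has both endpoints in at least one bag. Running intersection: for every vertex, the bags containing it form a connected subtree. All three properties hold, so this is a valid tree decomposition of width max|bag| − 1 = 2, and hence tw(G) ≤ 2.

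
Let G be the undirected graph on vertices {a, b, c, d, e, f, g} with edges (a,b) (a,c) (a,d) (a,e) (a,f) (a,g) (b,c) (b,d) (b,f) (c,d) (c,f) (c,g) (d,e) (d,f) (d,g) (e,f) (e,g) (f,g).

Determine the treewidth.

4

A width-4 tree decomposition is:
Bags: B1 = {a, b, c, d, f}  B2 = {a, c, d, f, g}  B3 = {a, d, e, f, g}
Tree: B1–B2, B2–B3
Each bag holds 5 vertices, so the decomposition has width 4, which upper-bounds the treewidth. On the other hand G contains the 5-clique {a, d, e, f, g}. A clique must lie in a single bag of any decomposition, so no decomposition can have width below 4. The upper and lower bounds meet at 4, so that is the treewidth.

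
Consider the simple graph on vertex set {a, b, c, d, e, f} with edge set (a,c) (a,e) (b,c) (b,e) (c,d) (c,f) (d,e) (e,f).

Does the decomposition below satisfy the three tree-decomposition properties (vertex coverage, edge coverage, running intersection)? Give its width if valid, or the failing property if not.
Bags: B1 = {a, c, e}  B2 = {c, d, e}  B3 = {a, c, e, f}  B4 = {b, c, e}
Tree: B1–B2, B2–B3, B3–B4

No — bags containing vertex a are not connected in the tree.

A tree decomposition must satisfy three properties: every vertex lies in some bag; for every edge, both endpoints lie together in some bag; and for every vertex, the bags containing it form a connected subtree. Here bags containing vertex a are not connected in the tree, so the decomposition is invalid.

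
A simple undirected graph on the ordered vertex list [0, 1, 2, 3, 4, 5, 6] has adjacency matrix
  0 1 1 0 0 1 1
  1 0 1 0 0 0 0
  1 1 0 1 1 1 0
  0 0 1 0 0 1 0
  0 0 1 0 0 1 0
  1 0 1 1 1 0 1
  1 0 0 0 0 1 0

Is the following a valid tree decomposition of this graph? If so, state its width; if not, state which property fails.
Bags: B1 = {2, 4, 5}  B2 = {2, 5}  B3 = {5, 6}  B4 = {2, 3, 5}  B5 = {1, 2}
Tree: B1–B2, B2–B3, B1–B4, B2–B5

A tree decomposition must satisfy three properties: every vertex lies in some bag; for every edge, both endpoints lie together in some bag; and for every vertex, the bags containing it form a connected subtree. Here vertex 0 appears in no bag, so the decomposition is invalid.

No — vertex 0 appears in no bag.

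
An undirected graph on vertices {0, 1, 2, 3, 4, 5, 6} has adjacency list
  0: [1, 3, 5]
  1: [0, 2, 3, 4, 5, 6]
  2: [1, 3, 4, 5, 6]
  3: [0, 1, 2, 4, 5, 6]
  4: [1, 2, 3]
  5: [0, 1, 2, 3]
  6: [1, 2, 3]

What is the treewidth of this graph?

3

A width-3 tree decomposition is:
Bags: B1 = {1, 2, 3, 5}  B2 = {0, 1, 3, 5}  B3 = {1, 2, 3, 4}  B4 = {1, 2, 3, 6}
Tree: B1–B2, B1–B3, B3–B4
The largest bag has 4 vertices, giving width 3; this decomposition certifies tw(G) ≤ 3. On the other hand G contains the 4-clique {0, 1, 3, 5}. A clique must lie in a single bag of any decomposition, so no decomposition can have width below 3. Combining the bounds, tw(G) = 3.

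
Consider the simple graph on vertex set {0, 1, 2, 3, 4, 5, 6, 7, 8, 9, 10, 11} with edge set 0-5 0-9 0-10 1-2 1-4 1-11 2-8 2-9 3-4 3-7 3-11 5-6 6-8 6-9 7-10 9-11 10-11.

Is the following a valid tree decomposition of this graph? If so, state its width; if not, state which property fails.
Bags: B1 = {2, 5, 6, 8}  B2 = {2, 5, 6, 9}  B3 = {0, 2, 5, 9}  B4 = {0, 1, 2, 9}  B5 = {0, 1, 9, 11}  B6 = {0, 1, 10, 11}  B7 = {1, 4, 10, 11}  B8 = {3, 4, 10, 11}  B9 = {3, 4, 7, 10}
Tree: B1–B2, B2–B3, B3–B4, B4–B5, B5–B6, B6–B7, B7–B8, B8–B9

Vertex coverage: the bags together contain {0, 1, 2, 3, 4, 5, 6, 7, 8, 9, 10, 11}, the full vertex set. Edge coverage: each edge of G has both endpoints in at least one bag. Running intersection: for every vertex, the bags containing it form a connected subtree. All three properties hold, so this is a valid tree decomposition of width max|bag| − 1 = 3, and hence tw(G) ≤ 3.

Yes; width 3.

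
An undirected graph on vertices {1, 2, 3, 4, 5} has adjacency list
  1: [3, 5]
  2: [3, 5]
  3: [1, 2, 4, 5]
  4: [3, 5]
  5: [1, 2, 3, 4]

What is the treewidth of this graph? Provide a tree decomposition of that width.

Treewidth 2.
One such decomposition:
Bags: B1 = {2, 3, 5}  B2 = {3, 4, 5}  B3 = {1, 3, 5}
Tree: B1–B2, B2–B3

Every bag has size at most 3, so the width is 3 − 1 = 2 and tw(G) ≤ 2. On the other hand G contains the 3-clique {1, 3, 5}. A clique must lie in a single bag of any decomposition, so no decomposition can have width below 2. Combining the bounds, tw(G) = 2.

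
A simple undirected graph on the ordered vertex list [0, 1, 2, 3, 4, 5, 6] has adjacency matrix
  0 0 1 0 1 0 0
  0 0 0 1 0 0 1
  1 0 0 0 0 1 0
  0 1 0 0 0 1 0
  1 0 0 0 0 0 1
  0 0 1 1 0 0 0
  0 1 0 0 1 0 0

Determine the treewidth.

2

A width-2 tree decomposition is:
Bags: B1 = {1, 3, 5}  B2 = {1, 5, 6}  B3 = {4, 5, 6}  B4 = {0, 4, 5}  B5 = {0, 2, 5}
Tree: B1–B2, B2–B3, B3–B4, B4–B5
Every bag has size at most 3, so the width is 3 − 1 = 2 and tw(G) ≤ 2. The edges 5–3–1–6–4–0–2–5 form a cycle, so G is not a tree and its treewidth is at least 2. Hence tw(G) = 2 exactly.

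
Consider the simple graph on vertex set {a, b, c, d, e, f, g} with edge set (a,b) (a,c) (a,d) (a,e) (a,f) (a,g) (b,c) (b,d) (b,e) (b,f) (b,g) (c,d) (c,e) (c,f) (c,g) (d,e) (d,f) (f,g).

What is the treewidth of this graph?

A width-4 tree decomposition is:
Bags: B1 = {a, b, c, d, e}  B2 = {a, b, c, d, f}  B3 = {a, b, c, f, g}
Tree: B1–B2, B2–B3
Every bag has size at most 5, so the width is 5 − 1 = 4 and tw(G) ≤ 4. For the lower bound, the 5 vertices {a, b, c, d, e} are pairwise adjacent, and any tree decomposition puts a clique entirely inside one bag — forcing width ≥ 4. Therefore the treewidth is 4.

4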